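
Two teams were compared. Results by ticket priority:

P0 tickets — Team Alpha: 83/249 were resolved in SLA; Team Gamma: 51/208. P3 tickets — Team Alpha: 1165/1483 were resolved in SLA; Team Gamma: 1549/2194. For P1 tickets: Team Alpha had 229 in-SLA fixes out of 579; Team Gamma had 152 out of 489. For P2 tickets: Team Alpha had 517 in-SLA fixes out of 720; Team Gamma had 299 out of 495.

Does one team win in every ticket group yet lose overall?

No

P0: Team Alpha 83/249 = 33.3%, Team Gamma 51/208 = 24.5% → Team Alpha
P3: Team Alpha 1165/1483 = 78.6%, Team Gamma 1549/2194 = 70.6% → Team Alpha
P1: Team Alpha 229/579 = 39.6%, Team Gamma 152/489 = 31.1% → Team Alpha
P2: Team Alpha 517/720 = 71.8%, Team Gamma 299/495 = 60.4% → Team Alpha
Overall: Team Alpha 1994/3031 = 65.8%, Team Gamma 2051/3386 = 60.6% → Team Alpha
Team Alpha wins overall and in every ticket group — no reversal.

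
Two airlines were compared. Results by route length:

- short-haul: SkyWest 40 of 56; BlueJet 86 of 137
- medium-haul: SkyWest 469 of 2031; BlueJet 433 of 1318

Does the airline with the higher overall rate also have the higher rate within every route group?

Short-haul: SkyWest 40/56 = 71.4%, BlueJet 86/137 = 62.8% → SkyWest
Medium-haul: SkyWest 469/2031 = 23.1%, BlueJet 433/1318 = 32.9% → BlueJet
Overall: SkyWest 509/2087 = 24.4%, BlueJet 519/1455 = 35.7% → BlueJet
Neither sweeps: SkyWest wins 1 of 2 groups, BlueJet wins 1. BlueJet wins overall but not every group — no Simpson reversal.

No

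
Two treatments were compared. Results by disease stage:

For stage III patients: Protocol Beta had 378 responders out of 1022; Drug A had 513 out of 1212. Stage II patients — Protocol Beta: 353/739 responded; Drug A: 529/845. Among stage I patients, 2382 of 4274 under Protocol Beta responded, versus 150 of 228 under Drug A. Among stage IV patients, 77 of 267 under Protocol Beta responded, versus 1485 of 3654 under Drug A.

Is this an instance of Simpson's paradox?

Yes

Stage III: Protocol Beta 378/1022 = 37.0%, Drug A 513/1212 = 42.3% → Drug A
Stage II: Protocol Beta 353/739 = 47.8%, Drug A 529/845 = 62.6% → Drug A
Stage I: Protocol Beta 2382/4274 = 55.7%, Drug A 150/228 = 65.8% → Drug A
Stage IV: Protocol Beta 77/267 = 28.8%, Drug A 1485/3654 = 40.6% → Drug A
Overall: Protocol Beta 3190/6302 = 50.6%, Drug A 2677/5939 = 45.1% → Protocol Beta
Drug A wins each disease group but Protocol Beta wins overall — the comparison reverses. Drug A's patients skew toward stage IV, which has a lower base rate.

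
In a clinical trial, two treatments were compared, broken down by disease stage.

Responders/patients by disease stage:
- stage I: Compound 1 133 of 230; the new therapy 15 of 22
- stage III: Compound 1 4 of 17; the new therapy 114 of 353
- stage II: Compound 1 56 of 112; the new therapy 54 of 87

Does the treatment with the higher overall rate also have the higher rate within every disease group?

Stage I: Compound 1 133/230 = 57.8%, the new therapy 15/22 = 68.2% → the new therapy
Stage III: Compound 1 4/17 = 23.5%, the new therapy 114/353 = 32.3% → the new therapy
Stage II: Compound 1 56/112 = 50.0%, the new therapy 54/87 = 62.1% → the new therapy
Overall: Compound 1 193/359 = 53.8%, the new therapy 183/462 = 39.6% → Compound 1
The new therapy wins each disease group but Compound 1 wins overall — the comparison reverses. The new therapy's patients skew toward stage III, which has a lower base rate.

No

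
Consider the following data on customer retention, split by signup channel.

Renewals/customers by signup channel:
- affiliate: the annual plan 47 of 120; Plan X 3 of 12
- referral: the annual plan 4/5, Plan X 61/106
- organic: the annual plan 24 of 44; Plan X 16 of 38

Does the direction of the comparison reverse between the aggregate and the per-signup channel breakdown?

Affiliate: the annual plan 47/120 = 39.2%, Plan X 3/12 = 25.0% → the annual plan
Referral: the annual plan 4/5 = 80.0%, Plan X 61/106 = 57.5% → the annual plan
Organic: the annual plan 24/44 = 54.5%, Plan X 16/38 = 42.1% → the annual plan
Overall: the annual plan 75/169 = 44.4%, Plan X 80/156 = 51.3% → Plan X
The annual plan wins each signup group but Plan X wins overall — the comparison reverses. The annual plan's customers skew toward affiliate, which has a lower base rate.

Yes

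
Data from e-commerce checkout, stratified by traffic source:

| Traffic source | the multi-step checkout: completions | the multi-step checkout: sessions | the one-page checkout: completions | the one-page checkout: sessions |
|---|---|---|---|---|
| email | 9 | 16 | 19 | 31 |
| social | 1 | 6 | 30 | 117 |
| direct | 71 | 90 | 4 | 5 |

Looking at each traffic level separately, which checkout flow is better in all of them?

Email: the multi-step checkout 9/16 = 56.2%, the one-page checkout 19/31 = 61.3% → the one-page checkout
Social: the multi-step checkout 1/6 = 16.7%, the one-page checkout 30/117 = 25.6% → the one-page checkout
Direct: the multi-step checkout 71/90 = 78.9%, the one-page checkout 4/5 = 80.0% → the one-page checkout
The one-page checkout has the higher rate in all 3 groups.

the one-page checkout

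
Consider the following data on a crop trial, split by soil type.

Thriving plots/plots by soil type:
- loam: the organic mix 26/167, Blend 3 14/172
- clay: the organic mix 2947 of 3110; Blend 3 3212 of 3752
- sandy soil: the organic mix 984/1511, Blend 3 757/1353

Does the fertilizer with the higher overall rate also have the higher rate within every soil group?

Loam: the organic mix 26/167 = 15.6%, Blend 3 14/172 = 8.1% → the organic mix
Clay: the organic mix 2947/3110 = 94.8%, Blend 3 3212/3752 = 85.6% → the organic mix
Sandy soil: the organic mix 984/1511 = 65.1%, Blend 3 757/1353 = 55.9% → the organic mix
Overall: the organic mix 3957/4788 = 82.6%, Blend 3 3983/5277 = 75.5% → the organic mix
The organic mix wins overall and in every soil group — no reversal.

Yes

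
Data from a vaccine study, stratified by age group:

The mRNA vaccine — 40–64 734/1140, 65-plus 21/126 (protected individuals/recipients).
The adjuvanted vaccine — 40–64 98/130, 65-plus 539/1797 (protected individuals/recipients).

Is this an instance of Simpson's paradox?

40–64: the mRNA vaccine 734/1140 = 64.4%, the adjuvanted vaccine 98/130 = 75.4% → the adjuvanted vaccine
65-plus: the mRNA vaccine 21/126 = 16.7%, the adjuvanted vaccine 539/1797 = 30.0% → the adjuvanted vaccine
Overall: the mRNA vaccine 755/1266 = 59.6%, the adjuvanted vaccine 637/1927 = 33.1% → the mRNA vaccine
The adjuvanted vaccine wins each age group but the mRNA vaccine wins overall — the comparison reverses. The adjuvanted vaccine's recipients skew toward 65-plus, which has a lower base rate.

Yes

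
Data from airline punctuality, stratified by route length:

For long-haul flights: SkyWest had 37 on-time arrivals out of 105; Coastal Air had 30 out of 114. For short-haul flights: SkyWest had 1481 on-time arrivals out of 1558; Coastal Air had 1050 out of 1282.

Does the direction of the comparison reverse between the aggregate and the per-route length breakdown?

No

Long-haul: SkyWest 37/105 = 35.2%, Coastal Air 30/114 = 26.3% → SkyWest
Short-haul: SkyWest 1481/1558 = 95.1%, Coastal Air 1050/1282 = 81.9% → SkyWest
Overall: SkyWest 1518/1663 = 91.3%, Coastal Air 1080/1396 = 77.4% → SkyWest
SkyWest wins overall and in every route group — no reversal.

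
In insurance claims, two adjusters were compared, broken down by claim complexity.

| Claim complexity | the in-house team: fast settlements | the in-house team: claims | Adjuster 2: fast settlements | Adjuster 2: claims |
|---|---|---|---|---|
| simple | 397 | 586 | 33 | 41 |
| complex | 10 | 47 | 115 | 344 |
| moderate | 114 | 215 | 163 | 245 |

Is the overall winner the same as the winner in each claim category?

No

Simple: the in-house team 397/586 = 67.7%, Adjuster 2 33/41 = 80.5% → Adjuster 2
Complex: the in-house team 10/47 = 21.3%, Adjuster 2 115/344 = 33.4% → Adjuster 2
Moderate: the in-house team 114/215 = 53.0%, Adjuster 2 163/245 = 66.5% → Adjuster 2
Overall: the in-house team 521/848 = 61.4%, Adjuster 2 311/630 = 49.4% → the in-house team
Adjuster 2 wins each claim group but the in-house team wins overall — the comparison reverses. Adjuster 2's claims skew toward complex, which has a lower base rate.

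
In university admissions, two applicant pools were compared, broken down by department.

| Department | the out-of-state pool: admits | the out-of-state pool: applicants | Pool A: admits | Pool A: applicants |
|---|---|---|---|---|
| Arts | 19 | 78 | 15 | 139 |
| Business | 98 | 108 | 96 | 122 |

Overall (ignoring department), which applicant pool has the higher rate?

Arts: the out-of-state pool 19/78 = 24.4%, Pool A 15/139 = 10.8% → the out-of-state pool
Business: the out-of-state pool 98/108 = 90.7%, Pool A 96/122 = 78.7% → the out-of-state pool
Overall: the out-of-state pool 117/186 = 62.9%, Pool A 111/261 = 42.5% → the out-of-state pool

the out-of-state pool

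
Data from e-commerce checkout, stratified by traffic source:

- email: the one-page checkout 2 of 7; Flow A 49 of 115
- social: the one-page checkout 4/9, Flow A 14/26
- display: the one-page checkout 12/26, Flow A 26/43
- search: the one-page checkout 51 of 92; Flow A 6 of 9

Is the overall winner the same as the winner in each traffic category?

Email: the one-page checkout 2/7 = 28.6%, Flow A 49/115 = 42.6% → Flow A
Social: the one-page checkout 4/9 = 44.4%, Flow A 14/26 = 53.8% → Flow A
Display: the one-page checkout 12/26 = 46.2%, Flow A 26/43 = 60.5% → Flow A
Search: the one-page checkout 51/92 = 55.4%, Flow A 6/9 = 66.7% → Flow A
Overall: the one-page checkout 69/134 = 51.5%, Flow A 95/193 = 49.2% → the one-page checkout
Flow A wins each traffic group but the one-page checkout wins overall — the comparison reverses. Flow A's sessions skew toward email, which has a lower base rate.

No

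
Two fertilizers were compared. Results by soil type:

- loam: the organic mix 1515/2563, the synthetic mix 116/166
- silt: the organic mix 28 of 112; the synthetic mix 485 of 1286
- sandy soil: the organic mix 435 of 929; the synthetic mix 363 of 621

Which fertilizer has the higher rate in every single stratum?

Loam: the organic mix 1515/2563 = 59.1%, the synthetic mix 116/166 = 69.9% → the synthetic mix
Silt: the organic mix 28/112 = 25.0%, the synthetic mix 485/1286 = 37.7% → the synthetic mix
Sandy soil: the organic mix 435/929 = 46.8%, the synthetic mix 363/621 = 58.5% → the synthetic mix
The synthetic mix has the higher rate in all 3 groups.

the synthetic mix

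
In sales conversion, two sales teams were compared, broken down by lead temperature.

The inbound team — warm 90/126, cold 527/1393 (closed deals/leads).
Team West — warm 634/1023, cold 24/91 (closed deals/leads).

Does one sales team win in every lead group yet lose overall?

Warm: the inbound team 90/126 = 71.4%, Team West 634/1023 = 62.0% → the inbound team
Cold: the inbound team 527/1393 = 37.8%, Team West 24/91 = 26.4% → the inbound team
Overall: the inbound team 617/1519 = 40.6%, Team West 658/1114 = 59.1% → Team West
The inbound team wins each lead group but Team West wins overall — the comparison reverses. The inbound team's leads skew toward cold, which has a lower base rate.

Yes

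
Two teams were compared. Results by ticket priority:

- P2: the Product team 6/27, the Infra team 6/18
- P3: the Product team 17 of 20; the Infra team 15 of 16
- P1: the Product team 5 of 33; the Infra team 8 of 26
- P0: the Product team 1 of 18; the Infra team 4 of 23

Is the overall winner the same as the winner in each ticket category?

Yes

P2: the Product team 6/27 = 22.2%, the Infra team 6/18 = 33.3% → the Infra team
P3: the Product team 17/20 = 85.0%, the Infra team 15/16 = 93.8% → the Infra team
P1: the Product team 5/33 = 15.2%, the Infra team 8/26 = 30.8% → the Infra team
P0: the Product team 1/18 = 5.6%, the Infra team 4/23 = 17.4% → the Infra team
Overall: the Product team 29/98 = 29.6%, the Infra team 33/83 = 39.8% → the Infra team
The Infra team wins overall and in every ticket group — no reversal.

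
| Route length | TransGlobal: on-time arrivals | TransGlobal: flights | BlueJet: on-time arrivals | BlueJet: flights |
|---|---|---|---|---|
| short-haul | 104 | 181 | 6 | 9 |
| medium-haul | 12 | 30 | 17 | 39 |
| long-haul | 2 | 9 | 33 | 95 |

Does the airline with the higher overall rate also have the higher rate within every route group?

Short-haul: TransGlobal 104/181 = 57.5%, BlueJet 6/9 = 66.7% → BlueJet
Medium-haul: TransGlobal 12/30 = 40.0%, BlueJet 17/39 = 43.6% → BlueJet
Long-haul: TransGlobal 2/9 = 22.2%, BlueJet 33/95 = 34.7% → BlueJet
Overall: TransGlobal 118/220 = 53.6%, BlueJet 56/143 = 39.2% → TransGlobal
BlueJet wins each route group but TransGlobal wins overall — the comparison reverses. BlueJet's flights skew toward long-haul, which has a lower base rate.

No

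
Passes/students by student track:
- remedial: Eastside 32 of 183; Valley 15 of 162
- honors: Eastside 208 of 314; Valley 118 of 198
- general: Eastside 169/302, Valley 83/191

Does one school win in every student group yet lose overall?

No

Remedial: Eastside 32/183 = 17.5%, Valley 15/162 = 9.3% → Eastside
Honors: Eastside 208/314 = 66.2%, Valley 118/198 = 59.6% → Eastside
General: Eastside 169/302 = 56.0%, Valley 83/191 = 43.5% → Eastside
Overall: Eastside 409/799 = 51.2%, Valley 216/551 = 39.2% → Eastside
Eastside wins overall and in every student group — no reversal.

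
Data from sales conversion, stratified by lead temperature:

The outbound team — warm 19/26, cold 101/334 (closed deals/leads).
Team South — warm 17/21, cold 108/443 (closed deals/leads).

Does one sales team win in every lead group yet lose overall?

Warm: the outbound team 19/26 = 73.1%, Team South 17/21 = 81.0% → Team South
Cold: the outbound team 101/334 = 30.2%, Team South 108/443 = 24.4% → the outbound team
Overall: the outbound team 120/360 = 33.3%, Team South 125/464 = 26.9% → the outbound team
Neither sweeps: the outbound team wins 1 of 2 groups, Team South wins 1. The outbound team wins overall but not every group — no Simpson reversal.

No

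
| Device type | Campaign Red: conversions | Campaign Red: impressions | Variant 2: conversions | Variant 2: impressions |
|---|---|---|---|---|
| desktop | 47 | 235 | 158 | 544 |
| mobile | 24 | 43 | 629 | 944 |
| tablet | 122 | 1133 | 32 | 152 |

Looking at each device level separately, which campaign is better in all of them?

Variant 2

Desktop: Campaign Red 47/235 = 20.0%, Variant 2 158/544 = 29.0% → Variant 2
Mobile: Campaign Red 24/43 = 55.8%, Variant 2 629/944 = 66.6% → Variant 2
Tablet: Campaign Red 122/1133 = 10.8%, Variant 2 32/152 = 21.1% → Variant 2
Variant 2 has the higher rate in all 3 groups.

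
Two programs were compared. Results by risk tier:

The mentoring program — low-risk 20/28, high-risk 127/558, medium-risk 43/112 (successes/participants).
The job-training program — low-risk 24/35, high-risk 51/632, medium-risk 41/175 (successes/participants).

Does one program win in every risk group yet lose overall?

No

Low-risk: the mentoring program 20/28 = 71.4%, the job-training program 24/35 = 68.6% → the mentoring program
High-risk: the mentoring program 127/558 = 22.8%, the job-training program 51/632 = 8.1% → the mentoring program
Medium-risk: the mentoring program 43/112 = 38.4%, the job-training program 41/175 = 23.4% → the mentoring program
Overall: the mentoring program 190/698 = 27.2%, the job-training program 116/842 = 13.8% → the mentoring program
The mentoring program wins overall and in every risk group — no reversal.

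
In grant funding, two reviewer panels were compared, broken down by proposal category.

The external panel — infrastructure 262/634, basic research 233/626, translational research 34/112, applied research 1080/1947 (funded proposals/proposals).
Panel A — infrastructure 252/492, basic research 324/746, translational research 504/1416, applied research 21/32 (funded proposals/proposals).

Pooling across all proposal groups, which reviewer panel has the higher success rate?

Infrastructure: the external panel 262/634 = 41.3%, Panel A 252/492 = 51.2% → Panel A
Basic research: the external panel 233/626 = 37.2%, Panel A 324/746 = 43.4% → Panel A
Translational research: the external panel 34/112 = 30.4%, Panel A 504/1416 = 35.6% → Panel A
Applied research: the external panel 1080/1947 = 55.5%, Panel A 21/32 = 65.6% → Panel A
Overall: the external panel 1609/3319 = 48.5%, Panel A 1101/2686 = 41.0% → the external panel
(Panel A wins every proposal group but the external panel wins overall — Panel A's proposals skew toward the low-rate translational research group.)

the external panel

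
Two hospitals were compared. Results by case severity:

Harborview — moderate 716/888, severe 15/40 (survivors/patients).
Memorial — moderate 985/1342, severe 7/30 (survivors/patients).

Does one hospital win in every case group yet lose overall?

No

Moderate: Harborview 716/888 = 80.6%, Memorial 985/1342 = 73.4% → Harborview
Severe: Harborview 15/40 = 37.5%, Memorial 7/30 = 23.3% → Harborview
Overall: Harborview 731/928 = 78.8%, Memorial 992/1372 = 72.3% → Harborview
Harborview wins overall and in every case group — no reversal.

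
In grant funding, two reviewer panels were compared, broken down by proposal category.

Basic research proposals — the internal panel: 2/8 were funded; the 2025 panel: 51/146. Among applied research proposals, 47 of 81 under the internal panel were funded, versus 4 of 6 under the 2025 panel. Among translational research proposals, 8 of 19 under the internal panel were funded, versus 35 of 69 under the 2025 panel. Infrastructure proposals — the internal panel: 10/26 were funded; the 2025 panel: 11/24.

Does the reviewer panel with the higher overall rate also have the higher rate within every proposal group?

Basic research: the internal panel 2/8 = 25.0%, the 2025 panel 51/146 = 34.9% → the 2025 panel
Applied research: the internal panel 47/81 = 58.0%, the 2025 panel 4/6 = 66.7% → the 2025 panel
Translational research: the internal panel 8/19 = 42.1%, the 2025 panel 35/69 = 50.7% → the 2025 panel
Infrastructure: the internal panel 10/26 = 38.5%, the 2025 panel 11/24 = 45.8% → the 2025 panel
Overall: the internal panel 67/134 = 50.0%, the 2025 panel 101/245 = 41.2% → the internal panel
The 2025 panel wins each proposal group but the internal panel wins overall — the comparison reverses. The 2025 panel's proposals skew toward basic research, which has a lower base rate.

No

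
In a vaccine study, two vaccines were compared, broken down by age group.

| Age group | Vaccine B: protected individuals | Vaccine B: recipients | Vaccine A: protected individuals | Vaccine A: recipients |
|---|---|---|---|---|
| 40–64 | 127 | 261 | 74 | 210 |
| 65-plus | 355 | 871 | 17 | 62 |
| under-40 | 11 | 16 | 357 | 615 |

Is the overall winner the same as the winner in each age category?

No

40–64: Vaccine B 127/261 = 48.7%, Vaccine A 74/210 = 35.2% → Vaccine B
65-plus: Vaccine B 355/871 = 40.8%, Vaccine A 17/62 = 27.4% → Vaccine B
Under-40: Vaccine B 11/16 = 68.8%, Vaccine A 357/615 = 58.0% → Vaccine B
Overall: Vaccine B 493/1148 = 42.9%, Vaccine A 448/887 = 50.5% → Vaccine A
Vaccine B wins each age group but Vaccine A wins overall — the comparison reverses. Vaccine B's recipients skew toward 65-plus, which has a lower base rate.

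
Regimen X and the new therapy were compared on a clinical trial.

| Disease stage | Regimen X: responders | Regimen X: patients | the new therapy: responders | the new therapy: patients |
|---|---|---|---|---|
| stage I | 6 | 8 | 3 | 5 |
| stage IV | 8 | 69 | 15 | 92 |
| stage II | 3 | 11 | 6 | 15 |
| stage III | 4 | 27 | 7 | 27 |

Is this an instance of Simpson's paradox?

No

Stage I: Regimen X 6/8 = 75.0%, the new therapy 3/5 = 60.0% → Regimen X
Stage IV: Regimen X 8/69 = 11.6%, the new therapy 15/92 = 16.3% → the new therapy
Stage II: Regimen X 3/11 = 27.3%, the new therapy 6/15 = 40.0% → the new therapy
Stage III: Regimen X 4/27 = 14.8%, the new therapy 7/27 = 25.9% → the new therapy
Overall: Regimen X 21/115 = 18.3%, the new therapy 31/139 = 22.3% → the new therapy
Neither sweeps: Regimen X wins 1 of 4 groups, the new therapy wins 3. The new therapy wins overall but not every group — no Simpson reversal.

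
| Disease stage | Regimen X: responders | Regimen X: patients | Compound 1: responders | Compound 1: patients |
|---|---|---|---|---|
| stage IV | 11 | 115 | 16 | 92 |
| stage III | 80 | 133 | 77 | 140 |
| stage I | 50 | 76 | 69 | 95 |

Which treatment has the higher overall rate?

Stage IV: Regimen X 11/115 = 9.6%, Compound 1 16/92 = 17.4% → Compound 1
Stage III: Regimen X 80/133 = 60.2%, Compound 1 77/140 = 55.0% → Regimen X
Stage I: Regimen X 50/76 = 65.8%, Compound 1 69/95 = 72.6% → Compound 1
Overall: Regimen X 141/324 = 43.5%, Compound 1 162/327 = 49.5% → Compound 1
(Neither sweeps every disease group, but Compound 1 has the higher pooled rate.)

Compound 1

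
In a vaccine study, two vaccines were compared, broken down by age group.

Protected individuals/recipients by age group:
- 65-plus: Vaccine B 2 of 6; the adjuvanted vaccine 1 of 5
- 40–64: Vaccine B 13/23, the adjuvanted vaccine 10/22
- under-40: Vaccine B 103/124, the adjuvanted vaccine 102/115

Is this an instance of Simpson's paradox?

65-plus: Vaccine B 2/6 = 33.3%, the adjuvanted vaccine 1/5 = 20.0% → Vaccine B
40–64: Vaccine B 13/23 = 56.5%, the adjuvanted vaccine 10/22 = 45.5% → Vaccine B
Under-40: Vaccine B 103/124 = 83.1%, the adjuvanted vaccine 102/115 = 88.7% → the adjuvanted vaccine
Overall: Vaccine B 118/153 = 77.1%, the adjuvanted vaccine 113/142 = 79.6% → the adjuvanted vaccine
Neither sweeps: Vaccine B wins 2 of 3 groups, the adjuvanted vaccine wins 1. The adjuvanted vaccine wins overall but not every group — no Simpson reversal.

No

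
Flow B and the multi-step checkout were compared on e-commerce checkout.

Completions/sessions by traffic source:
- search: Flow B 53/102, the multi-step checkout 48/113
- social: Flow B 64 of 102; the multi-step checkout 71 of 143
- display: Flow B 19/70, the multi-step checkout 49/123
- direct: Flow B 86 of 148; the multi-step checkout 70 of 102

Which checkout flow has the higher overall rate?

Search: Flow B 53/102 = 52.0%, the multi-step checkout 48/113 = 42.5% → Flow B
Social: Flow B 64/102 = 62.7%, the multi-step checkout 71/143 = 49.7% → Flow B
Display: Flow B 19/70 = 27.1%, the multi-step checkout 49/123 = 39.8% → the multi-step checkout
Direct: Flow B 86/148 = 58.1%, the multi-step checkout 70/102 = 68.6% → the multi-step checkout
Overall: Flow B 222/422 = 52.6%, the multi-step checkout 238/481 = 49.5% → Flow B
(Neither sweeps every traffic group, but Flow B has the higher pooled rate.)

Flow B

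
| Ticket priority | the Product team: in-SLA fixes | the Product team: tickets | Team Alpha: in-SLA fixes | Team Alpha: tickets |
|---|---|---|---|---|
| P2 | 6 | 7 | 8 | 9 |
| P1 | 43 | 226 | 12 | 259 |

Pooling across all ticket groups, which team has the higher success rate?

P2: the Product team 6/7 = 85.7%, Team Alpha 8/9 = 88.9% → Team Alpha
P1: the Product team 43/226 = 19.0%, Team Alpha 12/259 = 4.6% → the Product team
Overall: the Product team 49/233 = 21.0%, Team Alpha 20/268 = 7.5% → the Product team
(Neither sweeps every ticket group, but the Product team has the higher pooled rate.)

the Product team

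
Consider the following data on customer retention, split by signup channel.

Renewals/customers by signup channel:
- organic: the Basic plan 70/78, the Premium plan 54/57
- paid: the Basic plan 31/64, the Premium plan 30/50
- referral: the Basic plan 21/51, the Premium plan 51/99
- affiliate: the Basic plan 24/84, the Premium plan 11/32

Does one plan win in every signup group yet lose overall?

Organic: the Basic plan 70/78 = 89.7%, the Premium plan 54/57 = 94.7% → the Premium plan
Paid: the Basic plan 31/64 = 48.4%, the Premium plan 30/50 = 60.0% → the Premium plan
Referral: the Basic plan 21/51 = 41.2%, the Premium plan 51/99 = 51.5% → the Premium plan
Affiliate: the Basic plan 24/84 = 28.6%, the Premium plan 11/32 = 34.4% → the Premium plan
Overall: the Basic plan 146/277 = 52.7%, the Premium plan 146/238 = 61.3% → the Premium plan
The Premium plan wins overall and in every signup group — no reversal.

No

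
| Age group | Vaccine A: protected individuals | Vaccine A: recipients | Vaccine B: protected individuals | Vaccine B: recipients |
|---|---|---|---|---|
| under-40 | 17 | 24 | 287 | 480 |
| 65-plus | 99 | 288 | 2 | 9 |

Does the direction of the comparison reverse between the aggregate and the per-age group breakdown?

Yes

Under-40: Vaccine A 17/24 = 70.8%, Vaccine B 287/480 = 59.8% → Vaccine A
65-plus: Vaccine A 99/288 = 34.4%, Vaccine B 2/9 = 22.2% → Vaccine A
Overall: Vaccine A 116/312 = 37.2%, Vaccine B 289/489 = 59.1% → Vaccine B
Vaccine A wins each age group but Vaccine B wins overall — the comparison reverses. Vaccine A's recipients skew toward 65-plus, which has a lower base rate.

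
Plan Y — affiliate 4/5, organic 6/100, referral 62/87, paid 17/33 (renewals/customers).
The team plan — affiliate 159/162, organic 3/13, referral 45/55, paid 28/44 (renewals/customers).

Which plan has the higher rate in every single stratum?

the team plan

Affiliate: Plan Y 4/5 = 80.0%, the team plan 159/162 = 98.1% → the team plan
Organic: Plan Y 6/100 = 6.0%, the team plan 3/13 = 23.1% → the team plan
Referral: Plan Y 62/87 = 71.3%, the team plan 45/55 = 81.8% → the team plan
Paid: Plan Y 17/33 = 51.5%, the team plan 28/44 = 63.6% → the team plan
The team plan has the higher rate in all 4 groups.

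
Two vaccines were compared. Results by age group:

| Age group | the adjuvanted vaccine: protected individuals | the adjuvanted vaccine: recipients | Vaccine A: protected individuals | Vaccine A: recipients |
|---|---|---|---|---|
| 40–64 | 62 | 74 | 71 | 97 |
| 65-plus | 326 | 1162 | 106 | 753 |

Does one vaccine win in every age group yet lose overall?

40–64: the adjuvanted vaccine 62/74 = 83.8%, Vaccine A 71/97 = 73.2% → the adjuvanted vaccine
65-plus: the adjuvanted vaccine 326/1162 = 28.1%, Vaccine A 106/753 = 14.1% → the adjuvanted vaccine
Overall: the adjuvanted vaccine 388/1236 = 31.4%, Vaccine A 177/850 = 20.8% → the adjuvanted vaccine
The adjuvanted vaccine wins overall and in every age group — no reversal.

No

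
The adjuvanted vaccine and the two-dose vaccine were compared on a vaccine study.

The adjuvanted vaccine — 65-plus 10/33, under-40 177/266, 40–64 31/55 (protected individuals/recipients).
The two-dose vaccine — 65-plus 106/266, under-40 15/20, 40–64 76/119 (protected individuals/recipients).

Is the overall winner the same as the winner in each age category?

65-plus: the adjuvanted vaccine 10/33 = 30.3%, the two-dose vaccine 106/266 = 39.8% → the two-dose vaccine
Under-40: the adjuvanted vaccine 177/266 = 66.5%, the two-dose vaccine 15/20 = 75.0% → the two-dose vaccine
40–64: the adjuvanted vaccine 31/55 = 56.4%, the two-dose vaccine 76/119 = 63.9% → the two-dose vaccine
Overall: the adjuvanted vaccine 218/354 = 61.6%, the two-dose vaccine 197/405 = 48.6% → the adjuvanted vaccine
The two-dose vaccine wins each age group but the adjuvanted vaccine wins overall — the comparison reverses. The two-dose vaccine's recipients skew toward 65-plus, which has a lower base rate.

No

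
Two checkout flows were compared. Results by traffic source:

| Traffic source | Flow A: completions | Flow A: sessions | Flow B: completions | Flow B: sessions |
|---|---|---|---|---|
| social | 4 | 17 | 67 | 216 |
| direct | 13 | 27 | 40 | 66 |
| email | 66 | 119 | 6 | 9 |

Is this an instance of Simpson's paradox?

Yes

Social: Flow A 4/17 = 23.5%, Flow B 67/216 = 31.0% → Flow B
Direct: Flow A 13/27 = 48.1%, Flow B 40/66 = 60.6% → Flow B
Email: Flow A 66/119 = 55.5%, Flow B 6/9 = 66.7% → Flow B
Overall: Flow A 83/163 = 50.9%, Flow B 113/291 = 38.8% → Flow A
Flow B wins each traffic group but Flow A wins overall — the comparison reverses. Flow B's sessions skew toward social, which has a lower base rate.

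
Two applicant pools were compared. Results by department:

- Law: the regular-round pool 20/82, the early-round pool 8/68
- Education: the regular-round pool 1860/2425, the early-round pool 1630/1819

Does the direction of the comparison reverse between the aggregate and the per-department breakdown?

Law: the regular-round pool 20/82 = 24.4%, the early-round pool 8/68 = 11.8% → the regular-round pool
Education: the regular-round pool 1860/2425 = 76.7%, the early-round pool 1630/1819 = 89.6% → the early-round pool
Overall: the regular-round pool 1880/2507 = 75.0%, the early-round pool 1638/1887 = 86.8% → the early-round pool
Neither sweeps: the regular-round pool wins 1 of 2 groups, the early-round pool wins 1. The early-round pool wins overall but not every group — no Simpson reversal.

No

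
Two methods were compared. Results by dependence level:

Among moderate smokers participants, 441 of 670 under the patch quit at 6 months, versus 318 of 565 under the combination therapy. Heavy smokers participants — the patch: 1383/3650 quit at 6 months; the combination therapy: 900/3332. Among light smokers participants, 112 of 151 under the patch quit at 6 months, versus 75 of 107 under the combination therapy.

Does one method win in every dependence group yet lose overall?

No

Moderate smokers: the patch 441/670 = 65.8%, the combination therapy 318/565 = 56.3% → the patch
Heavy smokers: the patch 1383/3650 = 37.9%, the combination therapy 900/3332 = 27.0% → the patch
Light smokers: the patch 112/151 = 74.2%, the combination therapy 75/107 = 70.1% → the patch
Overall: the patch 1936/4471 = 43.3%, the combination therapy 1293/4004 = 32.3% → the patch
The patch wins overall and in every dependence group — no reversal.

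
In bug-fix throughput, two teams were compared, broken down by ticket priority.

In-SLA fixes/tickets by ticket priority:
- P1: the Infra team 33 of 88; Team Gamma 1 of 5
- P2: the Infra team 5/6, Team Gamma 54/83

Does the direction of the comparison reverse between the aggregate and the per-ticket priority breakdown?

P1: the Infra team 33/88 = 37.5%, Team Gamma 1/5 = 20.0% → the Infra team
P2: the Infra team 5/6 = 83.3%, Team Gamma 54/83 = 65.1% → the Infra team
Overall: the Infra team 38/94 = 40.4%, Team Gamma 55/88 = 62.5% → Team Gamma
The Infra team wins each ticket group but Team Gamma wins overall — the comparison reverses. The Infra team's tickets skew toward P1, which has a lower base rate.

Yes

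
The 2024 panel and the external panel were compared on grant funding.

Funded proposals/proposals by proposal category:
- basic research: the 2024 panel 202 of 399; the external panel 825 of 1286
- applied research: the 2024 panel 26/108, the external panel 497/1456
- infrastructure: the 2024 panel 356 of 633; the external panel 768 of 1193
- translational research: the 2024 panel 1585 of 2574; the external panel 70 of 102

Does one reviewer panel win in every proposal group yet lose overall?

Basic research: the 2024 panel 202/399 = 50.6%, the external panel 825/1286 = 64.2% → the external panel
Applied research: the 2024 panel 26/108 = 24.1%, the external panel 497/1456 = 34.1% → the external panel
Infrastructure: the 2024 panel 356/633 = 56.2%, the external panel 768/1193 = 64.4% → the external panel
Translational research: the 2024 panel 1585/2574 = 61.6%, the external panel 70/102 = 68.6% → the external panel
Overall: the 2024 panel 2169/3714 = 58.4%, the external panel 2160/4037 = 53.5% → the 2024 panel
The external panel wins each proposal group but the 2024 panel wins overall — the comparison reverses. The external panel's proposals skew toward applied research, which has a lower base rate.

Yes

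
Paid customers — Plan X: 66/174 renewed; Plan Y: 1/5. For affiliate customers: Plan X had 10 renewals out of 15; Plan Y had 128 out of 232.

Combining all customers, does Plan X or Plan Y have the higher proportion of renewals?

Paid: Plan X 66/174 = 37.9%, Plan Y 1/5 = 20.0% → Plan X
Affiliate: Plan X 10/15 = 66.7%, Plan Y 128/232 = 55.2% → Plan X
Overall: Plan X 76/189 = 40.2%, Plan Y 129/237 = 54.4% → Plan Y
(Plan X wins every signup group but Plan Y wins overall — Plan X's customers skew toward the low-rate paid group.)

Plan Y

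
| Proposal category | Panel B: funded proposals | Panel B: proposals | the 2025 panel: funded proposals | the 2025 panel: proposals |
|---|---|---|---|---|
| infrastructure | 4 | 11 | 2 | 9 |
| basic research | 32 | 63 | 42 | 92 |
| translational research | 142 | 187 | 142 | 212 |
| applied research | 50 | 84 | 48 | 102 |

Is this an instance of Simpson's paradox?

Infrastructure: Panel B 4/11 = 36.4%, the 2025 panel 2/9 = 22.2% → Panel B
Basic research: Panel B 32/63 = 50.8%, the 2025 panel 42/92 = 45.7% → Panel B
Translational research: Panel B 142/187 = 75.9%, the 2025 panel 142/212 = 67.0% → Panel B
Applied research: Panel B 50/84 = 59.5%, the 2025 panel 48/102 = 47.1% → Panel B
Overall: Panel B 228/345 = 66.1%, the 2025 panel 234/415 = 56.4% → Panel B
Panel B wins overall and in every proposal group — no reversal.

No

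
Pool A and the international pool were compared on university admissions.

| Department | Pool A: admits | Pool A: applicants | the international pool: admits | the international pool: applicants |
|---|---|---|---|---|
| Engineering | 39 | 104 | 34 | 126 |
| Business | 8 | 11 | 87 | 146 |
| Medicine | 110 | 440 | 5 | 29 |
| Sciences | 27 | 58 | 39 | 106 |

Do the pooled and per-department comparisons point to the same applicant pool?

No

Engineering: Pool A 39/104 = 37.5%, the international pool 34/126 = 27.0% → Pool A
Business: Pool A 8/11 = 72.7%, the international pool 87/146 = 59.6% → Pool A
Medicine: Pool A 110/440 = 25.0%, the international pool 5/29 = 17.2% → Pool A
Sciences: Pool A 27/58 = 46.6%, the international pool 39/106 = 36.8% → Pool A
Overall: Pool A 184/613 = 30.0%, the international pool 165/407 = 40.5% → the international pool
Pool A wins each department group but the international pool wins overall — the comparison reverses. Pool A's applicants skew toward Medicine, which has a lower base rate.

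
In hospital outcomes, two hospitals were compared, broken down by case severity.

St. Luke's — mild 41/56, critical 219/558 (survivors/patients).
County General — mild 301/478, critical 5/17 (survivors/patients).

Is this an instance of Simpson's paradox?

Mild: St. Luke's 41/56 = 73.2%, County General 301/478 = 63.0% → St. Luke's
Critical: St. Luke's 219/558 = 39.2%, County General 5/17 = 29.4% → St. Luke's
Overall: St. Luke's 260/614 = 42.3%, County General 306/495 = 61.8% → County General
St. Luke's wins each case group but County General wins overall — the comparison reverses. St. Luke's's patients skew toward critical, which has a lower base rate.

Yes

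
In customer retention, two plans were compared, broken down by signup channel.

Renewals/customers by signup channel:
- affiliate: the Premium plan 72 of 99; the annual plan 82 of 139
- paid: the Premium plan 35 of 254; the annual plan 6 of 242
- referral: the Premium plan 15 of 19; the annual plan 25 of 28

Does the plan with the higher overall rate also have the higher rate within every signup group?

No

Affiliate: the Premium plan 72/99 = 72.7%, the annual plan 82/139 = 59.0% → the Premium plan
Paid: the Premium plan 35/254 = 13.8%, the annual plan 6/242 = 2.5% → the Premium plan
Referral: the Premium plan 15/19 = 78.9%, the annual plan 25/28 = 89.3% → the annual plan
Overall: the Premium plan 122/372 = 32.8%, the annual plan 113/409 = 27.6% → the Premium plan
Neither sweeps: the Premium plan wins 2 of 3 groups, the annual plan wins 1. The Premium plan wins overall but not every group — no Simpson reversal.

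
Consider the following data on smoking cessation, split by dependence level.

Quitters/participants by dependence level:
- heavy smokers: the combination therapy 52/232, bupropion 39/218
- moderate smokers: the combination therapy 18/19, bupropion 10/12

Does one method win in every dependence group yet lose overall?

Heavy smokers: the combination therapy 52/232 = 22.4%, bupropion 39/218 = 17.9% → the combination therapy
Moderate smokers: the combination therapy 18/19 = 94.7%, bupropion 10/12 = 83.3% → the combination therapy
Overall: the combination therapy 70/251 = 27.9%, bupropion 49/230 = 21.3% → the combination therapy
The combination therapy wins overall and in every dependence group — no reversal.

No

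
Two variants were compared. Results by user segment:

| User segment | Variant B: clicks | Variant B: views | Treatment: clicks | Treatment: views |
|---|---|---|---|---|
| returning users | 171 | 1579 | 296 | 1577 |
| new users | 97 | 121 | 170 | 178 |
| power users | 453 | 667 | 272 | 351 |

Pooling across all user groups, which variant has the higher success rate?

Returning users: Variant B 171/1579 = 10.8%, Treatment 296/1577 = 18.8% → Treatment
New users: Variant B 97/121 = 80.2%, Treatment 170/178 = 95.5% → Treatment
Power users: Variant B 453/667 = 67.9%, Treatment 272/351 = 77.5% → Treatment
Overall: Variant B 721/2367 = 30.5%, Treatment 738/2106 = 35.0% → Treatment

Treatment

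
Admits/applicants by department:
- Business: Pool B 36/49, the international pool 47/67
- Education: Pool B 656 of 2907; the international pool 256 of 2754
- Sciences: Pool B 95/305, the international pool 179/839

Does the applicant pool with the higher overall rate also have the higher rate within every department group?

Yes

Business: Pool B 36/49 = 73.5%, the international pool 47/67 = 70.1% → Pool B
Education: Pool B 656/2907 = 22.6%, the international pool 256/2754 = 9.3% → Pool B
Sciences: Pool B 95/305 = 31.1%, the international pool 179/839 = 21.3% → Pool B
Overall: Pool B 787/3261 = 24.1%, the international pool 482/3660 = 13.2% → Pool B
Pool B wins overall and in every department group — no reversal.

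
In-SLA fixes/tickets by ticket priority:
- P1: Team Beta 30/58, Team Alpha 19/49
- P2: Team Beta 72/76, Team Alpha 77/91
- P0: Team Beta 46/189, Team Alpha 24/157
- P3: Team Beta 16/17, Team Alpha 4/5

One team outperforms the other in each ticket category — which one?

Team Beta

P1: Team Beta 30/58 = 51.7%, Team Alpha 19/49 = 38.8% → Team Beta
P2: Team Beta 72/76 = 94.7%, Team Alpha 77/91 = 84.6% → Team Beta
P0: Team Beta 46/189 = 24.3%, Team Alpha 24/157 = 15.3% → Team Beta
P3: Team Beta 16/17 = 94.1%, Team Alpha 4/5 = 80.0% → Team Beta
Team Beta has the higher rate in all 4 groups.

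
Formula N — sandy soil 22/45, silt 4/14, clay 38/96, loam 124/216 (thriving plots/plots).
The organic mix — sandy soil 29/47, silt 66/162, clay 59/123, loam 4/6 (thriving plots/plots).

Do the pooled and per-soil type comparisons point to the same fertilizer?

Sandy soil: Formula N 22/45 = 48.9%, the organic mix 29/47 = 61.7% → the organic mix
Silt: Formula N 4/14 = 28.6%, the organic mix 66/162 = 40.7% → the organic mix
Clay: Formula N 38/96 = 39.6%, the organic mix 59/123 = 48.0% → the organic mix
Loam: Formula N 124/216 = 57.4%, the organic mix 4/6 = 66.7% → the organic mix
Overall: Formula N 188/371 = 50.7%, the organic mix 158/338 = 46.7% → Formula N
The organic mix wins each soil group but Formula N wins overall — the comparison reverses. The organic mix's plots skew toward silt, which has a lower base rate.

No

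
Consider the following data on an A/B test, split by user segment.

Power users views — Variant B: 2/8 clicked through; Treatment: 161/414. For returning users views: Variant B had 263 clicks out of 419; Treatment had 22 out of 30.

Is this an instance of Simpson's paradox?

Power users: Variant B 2/8 = 25.0%, Treatment 161/414 = 38.9% → Treatment
Returning users: Variant B 263/419 = 62.8%, Treatment 22/30 = 73.3% → Treatment
Overall: Variant B 265/427 = 62.1%, Treatment 183/444 = 41.2% → Variant B
Treatment wins each user group but Variant B wins overall — the comparison reverses. Treatment's views skew toward power users, which has a lower base rate.

Yes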